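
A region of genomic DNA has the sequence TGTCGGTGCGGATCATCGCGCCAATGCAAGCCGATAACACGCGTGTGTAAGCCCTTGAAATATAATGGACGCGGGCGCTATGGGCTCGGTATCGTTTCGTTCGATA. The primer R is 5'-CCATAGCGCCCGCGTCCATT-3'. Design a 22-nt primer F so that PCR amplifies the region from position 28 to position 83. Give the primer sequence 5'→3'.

The reverse primer's reverse complement AATGGACGCGGGCGCTATGG matches the template at positions 64–83; the product starts at position 28.
The forward primer is identical to the top strand over positions 28–49: AAGCCGATAACACGCGTGTGTA.

5'-AAGCCGATAACACGCGTGTGTA-3'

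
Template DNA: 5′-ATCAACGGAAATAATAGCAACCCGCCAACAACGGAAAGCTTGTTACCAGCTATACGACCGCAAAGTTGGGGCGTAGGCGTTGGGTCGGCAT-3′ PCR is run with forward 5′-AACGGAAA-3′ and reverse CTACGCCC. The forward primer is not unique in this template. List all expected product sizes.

The forward primer AACGGAAA matches the top strand at positions 4–11, 30–37.
The reverse primer's reverse complement is GGGCGTAG, matching at positions 69–76.
Each forward site pairs with the reverse site to give a product ending at position 76: sizes 73, 47 bp.

73 bp, 47 bp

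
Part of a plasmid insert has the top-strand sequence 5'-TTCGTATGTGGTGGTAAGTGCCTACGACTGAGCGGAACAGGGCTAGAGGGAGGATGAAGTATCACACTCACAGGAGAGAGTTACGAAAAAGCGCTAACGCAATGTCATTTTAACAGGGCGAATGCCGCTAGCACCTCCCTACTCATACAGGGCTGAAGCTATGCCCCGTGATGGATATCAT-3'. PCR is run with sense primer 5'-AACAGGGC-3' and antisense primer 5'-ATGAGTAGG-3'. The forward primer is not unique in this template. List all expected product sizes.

The forward primer AACAGGGC matches the top strand at positions 36–43, 112–119.
The reverse primer's reverse complement is CCTACTCAT, matching at positions 138–146.
Each forward site pairs with the reverse site to give a product ending at position 146: sizes 111, 35 bp.

111 bp, 35 bp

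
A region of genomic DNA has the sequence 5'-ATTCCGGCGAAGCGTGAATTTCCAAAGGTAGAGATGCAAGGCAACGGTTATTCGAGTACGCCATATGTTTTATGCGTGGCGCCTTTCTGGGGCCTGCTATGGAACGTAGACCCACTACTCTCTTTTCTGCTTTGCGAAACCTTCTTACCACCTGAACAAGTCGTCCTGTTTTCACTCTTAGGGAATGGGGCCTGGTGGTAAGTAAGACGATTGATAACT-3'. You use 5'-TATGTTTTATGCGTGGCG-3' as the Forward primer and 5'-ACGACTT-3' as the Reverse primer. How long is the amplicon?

Forward primer TATGTTTTATGCGTGGCG is found on the top strand at positions 64–81.
Taking the reverse complement of ACGACTT gives AAGTCGT, found at positions 158–164 on the template; the primer anneals here to the top strand with its 3' end pointing upstream.
Product length = (reverse-primer end) − (forward-primer start) + 1 = 164 − 64 + 1 = 101 bp.

101 bp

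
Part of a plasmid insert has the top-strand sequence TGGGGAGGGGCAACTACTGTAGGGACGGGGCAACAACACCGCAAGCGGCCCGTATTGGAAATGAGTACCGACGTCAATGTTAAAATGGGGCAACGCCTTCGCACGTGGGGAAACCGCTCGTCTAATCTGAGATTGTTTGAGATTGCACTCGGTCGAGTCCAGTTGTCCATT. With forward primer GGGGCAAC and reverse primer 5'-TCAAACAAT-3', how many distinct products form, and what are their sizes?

The forward primer GGGGCAAC matches the top strand at positions 7–14, 27–34, 87–94.
The reverse primer's reverse complement is ATTGTTTGA, matching at positions 132–140.
Each forward site pairs with the reverse site to give a product ending at position 140: sizes 134, 114, 54 bp.

Three products: 134 bp, 114 bp, 54 bp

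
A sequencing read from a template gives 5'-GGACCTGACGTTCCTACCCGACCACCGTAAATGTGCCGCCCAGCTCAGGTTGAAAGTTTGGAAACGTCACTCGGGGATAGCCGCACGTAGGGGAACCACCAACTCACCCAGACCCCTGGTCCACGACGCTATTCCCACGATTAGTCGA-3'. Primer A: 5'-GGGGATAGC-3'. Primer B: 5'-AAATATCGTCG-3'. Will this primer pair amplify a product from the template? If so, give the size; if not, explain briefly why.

No product — primer B has no binding site in the template.

Primer B (AAATATCGTCG) does not match the top strand, and its reverse complement CGACGATATTT does not match either.
With no annealing site for primer B, no amplification occurs.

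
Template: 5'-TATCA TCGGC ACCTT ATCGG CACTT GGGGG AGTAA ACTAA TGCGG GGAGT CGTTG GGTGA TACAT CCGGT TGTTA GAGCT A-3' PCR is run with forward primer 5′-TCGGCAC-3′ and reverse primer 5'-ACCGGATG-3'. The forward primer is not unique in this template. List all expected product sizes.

65 bp, 54 bp

The forward primer TCGGCAC matches the top strand at positions 6–12, 17–23.
The reverse primer's reverse complement is CATCCGGT, matching at positions 63–70.
Each forward site pairs with the reverse site to give a product ending at position 70: sizes 65, 54 bp.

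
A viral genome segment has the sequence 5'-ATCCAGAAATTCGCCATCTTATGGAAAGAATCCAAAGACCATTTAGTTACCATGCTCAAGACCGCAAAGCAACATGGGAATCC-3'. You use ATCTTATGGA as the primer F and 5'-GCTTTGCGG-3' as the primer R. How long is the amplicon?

The forward primer matches the template at positions 16–25.
The reverse primer's reverse complement is CCGCAAAGC, which matches the template at positions 62–70.
Amplicon spans positions 16–70: 55 bp.

55 bp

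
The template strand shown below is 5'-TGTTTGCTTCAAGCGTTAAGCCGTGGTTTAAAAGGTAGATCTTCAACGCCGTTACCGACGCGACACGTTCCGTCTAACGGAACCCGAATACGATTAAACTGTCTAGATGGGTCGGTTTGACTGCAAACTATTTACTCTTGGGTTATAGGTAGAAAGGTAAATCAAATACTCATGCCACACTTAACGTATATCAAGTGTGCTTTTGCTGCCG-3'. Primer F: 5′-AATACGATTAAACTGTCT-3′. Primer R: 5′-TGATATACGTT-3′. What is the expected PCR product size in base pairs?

Scanning the template, AATACGATTAAACTGTCT occurs at positions 87–104; this primer anneals to the bottom strand there with its 3' end pointing downstream.
Taking the reverse complement of TGATATACGTT gives AACGTATATCA, found at positions 183–193 on the template; the primer anneals here to the top strand with its 3' end pointing upstream.
Amplicon spans positions 87–193: 107 bp.

107 bp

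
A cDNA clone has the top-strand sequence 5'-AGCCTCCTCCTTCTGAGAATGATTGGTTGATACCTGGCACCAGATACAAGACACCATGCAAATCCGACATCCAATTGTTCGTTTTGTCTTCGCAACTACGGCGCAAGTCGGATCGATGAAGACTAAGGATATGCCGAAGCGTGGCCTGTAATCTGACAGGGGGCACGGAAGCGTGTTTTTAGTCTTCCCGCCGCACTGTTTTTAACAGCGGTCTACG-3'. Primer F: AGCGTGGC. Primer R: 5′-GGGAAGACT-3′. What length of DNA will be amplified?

Forward primer AGCGTGGC is found on the top strand at positions 138–145.
Taking the reverse complement of GGGAAGACT gives AGTCTTCCC, found at positions 181–189 on the template; the primer anneals here to the top strand with its 3' end pointing upstream.
Amplicon spans positions 138–189: 52 bp.

52 bp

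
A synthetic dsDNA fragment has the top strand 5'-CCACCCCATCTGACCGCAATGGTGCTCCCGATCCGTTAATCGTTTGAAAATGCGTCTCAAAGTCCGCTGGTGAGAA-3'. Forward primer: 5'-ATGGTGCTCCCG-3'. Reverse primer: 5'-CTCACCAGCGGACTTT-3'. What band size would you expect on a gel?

Scanning the template, ATGGTGCTCCCG occurs at positions 19–30; this primer anneals to the bottom strand there with its 3' end pointing downstream.
Taking the reverse complement of CTCACCAGCGGACTTT gives AAAGTCCGCTGGTGAG, found at positions 59–74 on the template; the primer anneals here to the top strand with its 3' end pointing upstream.
Amplicon spans positions 19–74: 56 bp.

56 bp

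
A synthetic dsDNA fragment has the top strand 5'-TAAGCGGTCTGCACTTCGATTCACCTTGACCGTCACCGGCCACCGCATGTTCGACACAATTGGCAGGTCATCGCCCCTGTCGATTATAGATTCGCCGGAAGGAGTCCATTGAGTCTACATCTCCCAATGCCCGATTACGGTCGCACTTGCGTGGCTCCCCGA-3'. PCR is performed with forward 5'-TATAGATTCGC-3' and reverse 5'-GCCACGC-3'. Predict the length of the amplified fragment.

Forward primer TATAGATTCGC is found on the top strand at positions 85–95.
The reverse primer's reverse complement is GCGTGGC, which matches the template at positions 149–155.
Amplicon spans positions 85–155: 71 bp.

71 bp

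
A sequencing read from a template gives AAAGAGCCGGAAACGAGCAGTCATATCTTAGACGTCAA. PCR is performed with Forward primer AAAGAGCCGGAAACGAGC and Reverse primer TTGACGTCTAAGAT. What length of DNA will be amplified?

Scanning the template, AAAGAGCCGGAAACGAGC occurs at positions 1–18; this primer anneals to the bottom strand there with its 3' end pointing downstream.
The reverse primer's reverse complement is ATCTTAGACGTCAA, which matches the template at positions 25–38.
Product length = (reverse-primer end) − (forward-primer start) + 1 = 38 − 1 + 1 = 38 bp.

38 bp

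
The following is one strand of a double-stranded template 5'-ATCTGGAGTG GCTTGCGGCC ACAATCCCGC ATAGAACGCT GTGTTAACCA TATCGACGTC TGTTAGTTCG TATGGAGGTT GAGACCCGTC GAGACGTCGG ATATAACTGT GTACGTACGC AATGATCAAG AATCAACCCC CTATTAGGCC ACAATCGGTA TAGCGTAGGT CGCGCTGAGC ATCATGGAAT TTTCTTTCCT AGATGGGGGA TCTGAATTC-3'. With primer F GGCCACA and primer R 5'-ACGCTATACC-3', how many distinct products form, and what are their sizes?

Two products: 150 bp, 20 bp

The forward primer GGCCACA matches the top strand at positions 17–23, 147–153.
The reverse primer's reverse complement is GGTATAGCGT, matching at positions 157–166.
Each forward site pairs with the reverse site to give a product ending at position 166: sizes 150, 20 bp.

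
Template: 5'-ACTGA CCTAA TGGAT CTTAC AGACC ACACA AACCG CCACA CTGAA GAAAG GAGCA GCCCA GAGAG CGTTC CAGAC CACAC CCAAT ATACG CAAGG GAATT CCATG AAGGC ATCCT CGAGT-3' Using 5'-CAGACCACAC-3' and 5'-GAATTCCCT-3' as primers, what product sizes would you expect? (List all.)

82 bp, 31 bp

The forward primer CAGACCACAC matches the top strand at positions 20–29, 71–80.
The reverse primer's reverse complement is AGGGAATTC, matching at positions 93–101.
Each forward site pairs with the reverse site to give a product ending at position 101: sizes 82, 31 bp.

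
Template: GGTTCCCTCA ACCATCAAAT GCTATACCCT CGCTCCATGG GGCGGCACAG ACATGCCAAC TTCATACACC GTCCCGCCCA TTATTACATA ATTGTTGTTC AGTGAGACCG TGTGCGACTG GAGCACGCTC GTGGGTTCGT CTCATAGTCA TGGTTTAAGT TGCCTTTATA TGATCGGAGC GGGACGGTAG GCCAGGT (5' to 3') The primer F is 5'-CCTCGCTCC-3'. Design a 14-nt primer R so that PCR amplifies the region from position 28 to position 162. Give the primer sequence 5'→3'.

5'-CAACTTAAACCATG-3'

The product's 3' end on the top strand is position 162.
The reverse primer anneals to the top strand over positions 149–162, i.e. to CATGGTTTAAGTTG.
Its sequence written 5'→3' is the reverse complement: CAACTTAAACCATG.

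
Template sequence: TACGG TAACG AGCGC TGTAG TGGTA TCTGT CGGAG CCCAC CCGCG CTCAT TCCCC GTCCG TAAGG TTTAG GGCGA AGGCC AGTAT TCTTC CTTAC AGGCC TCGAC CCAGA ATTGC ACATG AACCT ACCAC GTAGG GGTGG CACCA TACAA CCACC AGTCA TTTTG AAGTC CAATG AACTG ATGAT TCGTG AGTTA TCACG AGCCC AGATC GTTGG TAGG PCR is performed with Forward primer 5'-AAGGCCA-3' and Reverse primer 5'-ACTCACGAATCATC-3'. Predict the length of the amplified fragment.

119 bp

Scanning the template, AAGGCCA occurs at positions 75–81; this primer anneals to the bottom strand there with its 3' end pointing downstream.
Reverse complement of the reverse primer: GATGATTCGTGAGT. This occurs on the top strand at positions 180–193.
Product length = (reverse-primer end) − (forward-primer start) + 1 = 193 − 75 + 1 = 119 bp.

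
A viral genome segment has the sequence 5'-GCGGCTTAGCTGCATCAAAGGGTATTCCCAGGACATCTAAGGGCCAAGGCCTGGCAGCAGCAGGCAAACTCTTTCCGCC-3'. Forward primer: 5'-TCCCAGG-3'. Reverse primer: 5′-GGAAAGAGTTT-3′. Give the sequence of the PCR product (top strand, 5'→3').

5'-TCCCAGGACATCTAAGGGCCAAGGCCTGGCAGCAGCAGGCAAACTCTTTCC-3'

Forward primer TCCCAGG is found on the top strand at positions 26–32.
The reverse primer's reverse complement is AAACTCTTTCC, which matches the template at positions 66–76.
The product is the template from position 26 through 76 (51 bp).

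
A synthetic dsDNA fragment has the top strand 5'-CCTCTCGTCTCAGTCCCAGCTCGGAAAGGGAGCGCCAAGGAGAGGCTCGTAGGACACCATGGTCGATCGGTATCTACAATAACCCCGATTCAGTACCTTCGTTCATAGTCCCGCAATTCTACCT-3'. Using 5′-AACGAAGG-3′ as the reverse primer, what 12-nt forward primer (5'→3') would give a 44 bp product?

The reverse primer's reverse complement CCTTCGTT matches the template at positions 96–103, so the product ends at position 103.
A 44 bp product then starts at position 103 − 44 + 1 = 60.
The forward primer is identical to the top strand there: TGGTCGATCGGT.

5'-TGGTCGATCGGT-3'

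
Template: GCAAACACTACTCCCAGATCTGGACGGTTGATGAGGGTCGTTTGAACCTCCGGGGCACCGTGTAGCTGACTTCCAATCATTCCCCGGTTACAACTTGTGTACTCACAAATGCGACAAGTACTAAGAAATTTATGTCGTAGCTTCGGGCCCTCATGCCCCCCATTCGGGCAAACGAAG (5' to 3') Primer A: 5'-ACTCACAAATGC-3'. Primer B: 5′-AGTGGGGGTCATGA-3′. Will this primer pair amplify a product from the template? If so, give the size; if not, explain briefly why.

Primer B (AGTGGGGGTCATGA) does not match the top strand, and its reverse complement TCATGACCCCCACT does not match either.
With no annealing site for primer B, no amplification occurs.

No product — primer B has no binding site in the template.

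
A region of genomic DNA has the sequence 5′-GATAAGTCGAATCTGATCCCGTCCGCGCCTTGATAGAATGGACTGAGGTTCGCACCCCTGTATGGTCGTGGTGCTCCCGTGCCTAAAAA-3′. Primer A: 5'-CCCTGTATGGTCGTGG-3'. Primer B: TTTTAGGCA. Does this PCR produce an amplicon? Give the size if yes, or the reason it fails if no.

Yes — a 33 bp product.

Primer A (CCCTGTATGGTCGTGG) matches the top strand at positions 56–71; it acts as a forward primer.
Primer B's reverse complement is TGCCTAAAA, matching the top strand at positions 80–88; it acts as a reverse primer.
The 3' ends face each other across positions 56–88, giving a 33 bp product.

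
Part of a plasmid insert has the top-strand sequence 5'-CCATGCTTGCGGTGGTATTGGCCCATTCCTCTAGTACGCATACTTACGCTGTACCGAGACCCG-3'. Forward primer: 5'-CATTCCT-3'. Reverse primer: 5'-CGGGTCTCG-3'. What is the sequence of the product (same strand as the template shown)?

5'-CATTCCTCTAGTACGCATACTTACGCTGTACCGAGACCCG-3'

Scanning the template, CATTCCT occurs at positions 24–30; this primer anneals to the bottom strand there with its 3' end pointing downstream.
Taking the reverse complement of CGGGTCTCG gives CGAGACCCG, found at positions 55–63 on the template; the primer anneals here to the top strand with its 3' end pointing upstream.
The product is the template from position 24 through 63 (40 bp).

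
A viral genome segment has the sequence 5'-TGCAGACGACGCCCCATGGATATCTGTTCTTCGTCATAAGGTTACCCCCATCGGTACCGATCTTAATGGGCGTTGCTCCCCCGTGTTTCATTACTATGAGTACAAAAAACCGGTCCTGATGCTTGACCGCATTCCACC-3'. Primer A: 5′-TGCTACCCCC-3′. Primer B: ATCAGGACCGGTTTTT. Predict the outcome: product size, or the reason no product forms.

No product — primer A has no binding site in the template.

Primer A (TGCTACCCCC) does not match the top strand, and its reverse complement GGGGGTAGCA does not match either.
With no annealing site for primer A, no amplification occurs.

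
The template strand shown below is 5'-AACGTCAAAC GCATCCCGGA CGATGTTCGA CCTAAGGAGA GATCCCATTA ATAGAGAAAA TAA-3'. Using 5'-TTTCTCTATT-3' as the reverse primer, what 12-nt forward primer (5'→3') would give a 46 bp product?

5'-TCCCGGACGATG-3'

The reverse primer's reverse complement AATAGAGAAA matches the template at positions 50–59, so the product ends at position 59.
A 46 bp product then starts at position 59 − 46 + 1 = 14.
The forward primer is identical to the top strand there: TCCCGGACGATG.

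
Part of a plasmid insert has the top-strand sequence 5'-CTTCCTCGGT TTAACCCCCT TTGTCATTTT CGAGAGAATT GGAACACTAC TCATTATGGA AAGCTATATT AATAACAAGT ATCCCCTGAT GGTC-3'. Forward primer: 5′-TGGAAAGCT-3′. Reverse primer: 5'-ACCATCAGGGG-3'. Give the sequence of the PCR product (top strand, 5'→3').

5'-TGGAAAGCTATATTAATAACAAGTATCCCCTGATGGT-3'

Scanning the template, TGGAAAGCT occurs at positions 57–65; this primer anneals to the bottom strand there with its 3' end pointing downstream.
Reverse complement of the reverse primer: CCCCTGATGGT. This occurs on the top strand at positions 83–93.
The product is the template from position 57 through 93 (37 bp).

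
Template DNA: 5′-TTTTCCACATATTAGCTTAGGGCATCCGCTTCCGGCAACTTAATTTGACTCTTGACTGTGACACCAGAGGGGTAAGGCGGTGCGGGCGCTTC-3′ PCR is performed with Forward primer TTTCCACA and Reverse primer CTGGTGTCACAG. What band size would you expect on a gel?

The forward primer matches the template at positions 2–9.
Reverse complement of the reverse primer: CTGTGACACCAG. This occurs on the top strand at positions 56–67.
The product runs from position 2 to position 67, so its length is 67 − 2 + 1 = 66 bp.

66 bp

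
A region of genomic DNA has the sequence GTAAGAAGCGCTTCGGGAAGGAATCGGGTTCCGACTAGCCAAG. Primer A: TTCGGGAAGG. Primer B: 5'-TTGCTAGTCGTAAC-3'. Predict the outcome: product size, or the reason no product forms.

Primer B (TTGCTAGTCGTAAC) does not match the top strand, and its reverse complement GTTACGACTAGCAA does not match either.
With no annealing site for primer B, no amplification occurs.

No product — primer B has no binding site in the template.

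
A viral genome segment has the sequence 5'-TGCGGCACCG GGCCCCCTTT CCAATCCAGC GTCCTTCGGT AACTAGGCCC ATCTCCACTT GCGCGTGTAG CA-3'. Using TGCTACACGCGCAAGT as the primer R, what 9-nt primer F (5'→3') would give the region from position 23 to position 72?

5'-AATCCAGCG-3'

The reverse primer's reverse complement ACTTGCGCGTGTAGCA matches the template at positions 57–72; the product starts at position 23.
The forward primer is identical to the top strand over positions 23–31: AATCCAGCG.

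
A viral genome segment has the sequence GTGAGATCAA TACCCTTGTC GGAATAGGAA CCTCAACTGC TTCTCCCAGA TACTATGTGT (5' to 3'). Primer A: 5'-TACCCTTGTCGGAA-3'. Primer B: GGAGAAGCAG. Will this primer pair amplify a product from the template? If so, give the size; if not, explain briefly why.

Primer A (TACCCTTGTCGGAA) matches the top strand at positions 11–24; it acts as a forward primer.
Primer B's reverse complement is CTGCTTCTCC, matching the top strand at positions 37–46; it acts as a reverse primer.
The 3' ends face each other across positions 11–46, giving a 36 bp product.

Yes — a 36 bp product.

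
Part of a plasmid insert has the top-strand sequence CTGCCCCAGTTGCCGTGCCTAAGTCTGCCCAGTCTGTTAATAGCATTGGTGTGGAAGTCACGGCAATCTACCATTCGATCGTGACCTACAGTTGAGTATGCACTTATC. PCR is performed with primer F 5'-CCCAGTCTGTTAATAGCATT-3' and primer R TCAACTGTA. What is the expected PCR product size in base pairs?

Forward primer CCCAGTCTGTTAATAGCATT is found on the top strand at positions 28–47.
Reverse complement of the reverse primer: TACAGTTGA. This occurs on the top strand at positions 87–95.
The product runs from position 28 to position 95, so its length is 95 − 28 + 1 = 68 bp.

68 bp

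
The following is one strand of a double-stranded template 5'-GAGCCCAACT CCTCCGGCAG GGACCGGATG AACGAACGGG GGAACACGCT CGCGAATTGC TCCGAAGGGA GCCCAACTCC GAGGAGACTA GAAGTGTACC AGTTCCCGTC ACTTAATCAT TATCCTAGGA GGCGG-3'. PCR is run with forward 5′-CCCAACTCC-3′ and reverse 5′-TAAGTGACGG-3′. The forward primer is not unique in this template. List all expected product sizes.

The forward primer CCCAACTCC matches the top strand at positions 4–12, 72–80.
The reverse primer's reverse complement is CCGTCACTTA, matching at positions 106–115.
Each forward site pairs with the reverse site to give a product ending at position 115: sizes 112, 44 bp.

112 bp, 44 bp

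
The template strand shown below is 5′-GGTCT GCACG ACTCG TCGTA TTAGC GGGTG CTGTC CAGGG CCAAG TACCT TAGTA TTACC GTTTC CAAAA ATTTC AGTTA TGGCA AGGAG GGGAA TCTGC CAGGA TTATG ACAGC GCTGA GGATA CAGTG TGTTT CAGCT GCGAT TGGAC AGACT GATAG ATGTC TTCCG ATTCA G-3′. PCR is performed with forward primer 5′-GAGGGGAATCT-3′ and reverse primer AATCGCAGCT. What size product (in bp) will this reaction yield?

59 bp

Forward primer GAGGGGAATCT is found on the top strand at positions 88–98.
Taking the reverse complement of AATCGCAGCT gives AGCTGCGATT, found at positions 137–146 on the template; the primer anneals here to the top strand with its 3' end pointing upstream.
Amplicon spans positions 88–146: 59 bp.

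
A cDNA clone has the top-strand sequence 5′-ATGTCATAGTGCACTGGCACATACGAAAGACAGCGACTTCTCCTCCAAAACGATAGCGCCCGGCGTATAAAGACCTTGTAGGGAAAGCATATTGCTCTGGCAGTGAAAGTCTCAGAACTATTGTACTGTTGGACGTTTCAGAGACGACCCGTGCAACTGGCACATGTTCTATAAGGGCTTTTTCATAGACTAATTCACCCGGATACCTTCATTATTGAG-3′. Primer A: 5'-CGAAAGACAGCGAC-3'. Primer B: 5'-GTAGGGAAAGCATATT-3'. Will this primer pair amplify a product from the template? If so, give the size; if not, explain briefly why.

No product — both primers anneal to the same strand and extend in the same direction.

Primer A (CGAAAGACAGCGAC) matches the top strand at positions 24–37 (3' end points downstream).
Primer B (GTAGGGAAAGCATATT) also matches the top strand directly, at positions 78–93 — its reverse complement AATATGCTTTCCCTAC is not present.
Both primers anneal to the bottom strand with 3' ends pointing the same way, so neither can prime synthesis back toward the other.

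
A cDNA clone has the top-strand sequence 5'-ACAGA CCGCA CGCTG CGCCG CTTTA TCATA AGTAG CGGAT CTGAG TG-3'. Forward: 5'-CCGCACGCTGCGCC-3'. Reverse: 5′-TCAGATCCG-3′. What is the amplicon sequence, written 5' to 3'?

Forward primer CCGCACGCTGCGCC is found on the top strand at positions 6–19.
The reverse primer's reverse complement is CGGATCTGA, which matches the template at positions 36–44.
The product is the template from position 6 through 44 (39 bp).

5'-CCGCACGCTGCGCCGCTTTATCATAAGTAGCGGATCTGA-3'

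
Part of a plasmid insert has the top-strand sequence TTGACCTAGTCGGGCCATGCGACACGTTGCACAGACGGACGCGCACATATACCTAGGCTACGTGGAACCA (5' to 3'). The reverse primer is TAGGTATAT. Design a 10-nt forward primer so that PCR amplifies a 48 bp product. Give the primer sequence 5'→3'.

The reverse primer's reverse complement ATATACCTA matches the template at positions 47–55, so the product ends at position 55.
A 48 bp product then starts at position 55 − 48 + 1 = 8.
The forward primer is identical to the top strand there: AGTCGGGCCA.

5'-AGTCGGGCCA-3'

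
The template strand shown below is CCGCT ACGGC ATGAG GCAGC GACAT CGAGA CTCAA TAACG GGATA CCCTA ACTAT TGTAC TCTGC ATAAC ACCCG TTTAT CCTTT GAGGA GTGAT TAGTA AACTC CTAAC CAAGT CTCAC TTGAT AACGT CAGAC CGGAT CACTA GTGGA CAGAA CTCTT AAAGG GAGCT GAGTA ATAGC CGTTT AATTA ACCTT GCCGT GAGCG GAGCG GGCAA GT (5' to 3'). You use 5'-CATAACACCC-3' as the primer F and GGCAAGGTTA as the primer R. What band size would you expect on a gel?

Scanning the template, CATAACACCC occurs at positions 65–74; this primer anneals to the bottom strand there with its 3' end pointing downstream.
The reverse primer's reverse complement is TAACCTTGCC, which matches the template at positions 189–198.
Amplicon spans positions 65–198: 134 bp.

134 bp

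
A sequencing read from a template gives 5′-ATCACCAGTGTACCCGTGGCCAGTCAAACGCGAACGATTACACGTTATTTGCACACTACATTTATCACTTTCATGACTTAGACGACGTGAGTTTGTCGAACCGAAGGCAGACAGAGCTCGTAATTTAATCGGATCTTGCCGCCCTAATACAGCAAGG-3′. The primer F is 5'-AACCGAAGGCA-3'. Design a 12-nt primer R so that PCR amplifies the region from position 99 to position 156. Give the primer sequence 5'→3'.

5'-CTTGCTGTATTA-3'

The product's 3' end on the top strand is position 156.
The reverse primer anneals to the top strand over positions 145–156, i.e. to TAATACAGCAAG.
Its sequence written 5'→3' is the reverse complement: CTTGCTGTATTA.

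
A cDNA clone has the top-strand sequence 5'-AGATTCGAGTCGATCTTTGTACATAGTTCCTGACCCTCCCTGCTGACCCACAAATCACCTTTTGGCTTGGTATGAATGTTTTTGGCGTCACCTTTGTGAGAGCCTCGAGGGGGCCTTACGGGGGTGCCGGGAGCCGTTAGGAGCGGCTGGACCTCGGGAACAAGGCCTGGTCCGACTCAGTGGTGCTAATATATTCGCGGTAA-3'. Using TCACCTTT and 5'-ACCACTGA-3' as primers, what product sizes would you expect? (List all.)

130 bp, 97 bp

The forward primer TCACCTTT matches the top strand at positions 55–62, 88–95.
The reverse primer's reverse complement is TCAGTGGT, matching at positions 177–184.
Each forward site pairs with the reverse site to give a product ending at position 184: sizes 130, 97 bp.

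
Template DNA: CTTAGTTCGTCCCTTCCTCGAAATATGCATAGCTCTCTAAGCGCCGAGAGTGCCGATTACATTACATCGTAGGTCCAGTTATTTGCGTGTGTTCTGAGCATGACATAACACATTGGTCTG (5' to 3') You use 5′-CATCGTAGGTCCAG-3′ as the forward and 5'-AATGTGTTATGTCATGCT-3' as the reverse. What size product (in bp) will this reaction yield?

Scanning the template, CATCGTAGGTCCAG occurs at positions 65–78; this primer anneals to the bottom strand there with its 3' end pointing downstream.
Taking the reverse complement of AATGTGTTATGTCATGCT gives AGCATGACATAACACATT, found at positions 97–114 on the template; the primer anneals here to the top strand with its 3' end pointing upstream.
Amplicon spans positions 65–114: 50 bp.

50 bp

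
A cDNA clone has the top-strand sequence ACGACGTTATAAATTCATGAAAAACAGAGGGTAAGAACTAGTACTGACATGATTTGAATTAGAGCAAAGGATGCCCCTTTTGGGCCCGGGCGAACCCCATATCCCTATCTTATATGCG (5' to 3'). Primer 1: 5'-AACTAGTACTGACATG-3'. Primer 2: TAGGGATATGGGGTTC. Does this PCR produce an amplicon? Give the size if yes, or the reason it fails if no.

Yes — a 72 bp product.

Primer 1 (AACTAGTACTGACATG) matches the top strand at positions 36–51; it acts as a forward primer.
Primer 2's reverse complement is GAACCCCATATCCCTA, matching the top strand at positions 92–107; it acts as a reverse primer.
The 3' ends face each other across positions 36–107, giving a 72 bp product.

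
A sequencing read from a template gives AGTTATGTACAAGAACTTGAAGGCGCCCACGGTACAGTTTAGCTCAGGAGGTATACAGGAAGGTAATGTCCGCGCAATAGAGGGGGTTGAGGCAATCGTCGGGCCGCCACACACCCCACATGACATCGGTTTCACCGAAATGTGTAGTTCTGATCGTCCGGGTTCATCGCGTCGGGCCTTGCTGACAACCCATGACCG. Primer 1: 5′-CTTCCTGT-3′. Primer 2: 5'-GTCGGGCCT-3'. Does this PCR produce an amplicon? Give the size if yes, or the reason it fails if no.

Primer 1 (CTTCCTGT) has reverse complement ACAGGAAG, which matches the top strand at positions 55–62; primer 1 anneals to the top strand there with its 3' end pointing upstream toward position 55.
Primer 2 (GTCGGGCCT) matches the top strand directly at positions 171–179; it anneals to the bottom strand with its 3' end pointing downstream toward position 179.
The 3' ends diverge (primer 1 extends toward position 1, primer 2 toward position 198), so the primers never converge on a shared product.

No product — the primers' 3' ends point away from each other.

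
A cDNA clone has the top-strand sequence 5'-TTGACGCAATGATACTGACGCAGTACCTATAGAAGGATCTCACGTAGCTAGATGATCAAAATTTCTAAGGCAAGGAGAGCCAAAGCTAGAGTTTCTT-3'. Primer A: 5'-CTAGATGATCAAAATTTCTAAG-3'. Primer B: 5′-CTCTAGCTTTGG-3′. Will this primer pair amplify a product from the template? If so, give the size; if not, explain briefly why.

Primer A (CTAGATGATCAAAATTTCTAAG) matches the top strand at positions 48–69; it acts as a forward primer.
Primer B's reverse complement is CCAAAGCTAGAG, matching the top strand at positions 80–91; it acts as a reverse primer.
The 3' ends face each other across positions 48–91, giving a 44 bp product.

Yes — a 44 bp product.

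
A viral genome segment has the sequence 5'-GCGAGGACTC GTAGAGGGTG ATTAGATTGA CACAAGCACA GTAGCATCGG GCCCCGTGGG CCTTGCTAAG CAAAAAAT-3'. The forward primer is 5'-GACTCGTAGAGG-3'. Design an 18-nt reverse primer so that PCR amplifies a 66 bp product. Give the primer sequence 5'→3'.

5'-GCTTAGCAAGGCCCACGG-3'

The forward primer binds at positions 6–17, so a 66 bp product ends at position 6 + 66 − 1 = 71.
The reverse primer anneals to the top strand over positions 54–71, i.e. to CCGTGGGCCTTGCTAAGC.
Its sequence written 5'→3' is the reverse complement: GCTTAGCAAGGCCCACGG.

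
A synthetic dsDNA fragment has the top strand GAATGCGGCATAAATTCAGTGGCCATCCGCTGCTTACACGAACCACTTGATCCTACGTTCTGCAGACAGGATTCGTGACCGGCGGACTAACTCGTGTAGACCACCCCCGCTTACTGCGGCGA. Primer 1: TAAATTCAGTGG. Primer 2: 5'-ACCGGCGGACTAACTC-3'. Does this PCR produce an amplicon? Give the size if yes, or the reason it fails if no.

No product — both primers anneal to the same strand and extend in the same direction.

Primer 1 (TAAATTCAGTGG) matches the top strand at positions 11–22 (3' end points downstream).
Primer 2 (ACCGGCGGACTAACTC) also matches the top strand directly, at positions 78–93 — its reverse complement GAGTTAGTCCGCCGGT is not present.
Both primers anneal to the bottom strand with 3' ends pointing the same way, so neither can prime synthesis back toward the other.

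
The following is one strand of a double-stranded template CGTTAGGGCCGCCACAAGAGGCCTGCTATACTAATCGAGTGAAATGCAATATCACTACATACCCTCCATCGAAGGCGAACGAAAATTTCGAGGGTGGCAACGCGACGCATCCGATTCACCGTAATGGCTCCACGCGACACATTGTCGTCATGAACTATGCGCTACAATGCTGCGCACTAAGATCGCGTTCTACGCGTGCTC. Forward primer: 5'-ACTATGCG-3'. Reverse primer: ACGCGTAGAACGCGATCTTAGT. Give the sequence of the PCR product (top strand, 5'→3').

The forward primer matches the template at positions 154–161.
The reverse primer's reverse complement is ACTAAGATCGCGTTCTACGCGT, which matches the template at positions 176–197.
The product is the template from position 154 through 197 (44 bp).

5'-ACTATGCGCTACAATGCTGCGCACTAAGATCGCGTTCTACGCGT-3'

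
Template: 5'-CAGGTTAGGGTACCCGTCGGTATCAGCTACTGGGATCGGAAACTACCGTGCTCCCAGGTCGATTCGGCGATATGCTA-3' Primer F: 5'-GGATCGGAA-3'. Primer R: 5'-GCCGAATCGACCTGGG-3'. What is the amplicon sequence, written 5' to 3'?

5'-GGATCGGAAACTACCGTGCTCCCAGGTCGATTCGGC-3'

The forward primer matches the template at positions 33–41.
Taking the reverse complement of GCCGAATCGACCTGGG gives CCCAGGTCGATTCGGC, found at positions 53–68 on the template; the primer anneals here to the top strand with its 3' end pointing upstream.
The product is the template from position 33 through 68 (36 bp).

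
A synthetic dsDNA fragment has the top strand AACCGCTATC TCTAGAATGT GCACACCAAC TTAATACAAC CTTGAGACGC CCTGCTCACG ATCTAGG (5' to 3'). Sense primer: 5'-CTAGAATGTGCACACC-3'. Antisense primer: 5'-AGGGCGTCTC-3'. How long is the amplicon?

Scanning the template, CTAGAATGTGCACACC occurs at positions 12–27; this primer anneals to the bottom strand there with its 3' end pointing downstream.
Reverse complement of the reverse primer: GAGACGCCCT. This occurs on the top strand at positions 44–53.
Amplicon spans positions 12–53: 42 bp.

42 bp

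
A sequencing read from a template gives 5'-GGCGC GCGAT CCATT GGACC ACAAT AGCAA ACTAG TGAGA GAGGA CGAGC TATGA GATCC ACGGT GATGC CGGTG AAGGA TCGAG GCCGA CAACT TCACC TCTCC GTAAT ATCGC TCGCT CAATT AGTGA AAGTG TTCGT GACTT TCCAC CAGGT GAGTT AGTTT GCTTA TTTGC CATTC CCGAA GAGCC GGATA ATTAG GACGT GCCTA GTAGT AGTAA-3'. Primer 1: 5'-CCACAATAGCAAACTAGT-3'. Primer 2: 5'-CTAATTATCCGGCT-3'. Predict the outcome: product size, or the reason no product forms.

Primer 1 (CCACAATAGCAAACTAGT) matches the top strand at positions 19–36; it acts as a forward primer.
Primer 2's reverse complement is AGCCGGATAATTAG, matching the top strand at positions 187–200; it acts as a reverse primer.
The 3' ends face each other across positions 19–200, giving a 182 bp product.

Yes — a 182 bp product.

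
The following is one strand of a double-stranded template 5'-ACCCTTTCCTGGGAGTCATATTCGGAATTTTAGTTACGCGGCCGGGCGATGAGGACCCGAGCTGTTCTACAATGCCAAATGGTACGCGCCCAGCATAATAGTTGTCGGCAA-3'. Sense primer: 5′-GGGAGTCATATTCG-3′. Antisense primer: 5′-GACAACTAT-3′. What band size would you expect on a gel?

96 bp

Scanning the template, GGGAGTCATATTCG occurs at positions 11–24; this primer anneals to the bottom strand there with its 3' end pointing downstream.
Reverse complement of the reverse primer: ATAGTTGTC. This occurs on the top strand at positions 98–106.
The product runs from position 11 to position 106, so its length is 106 − 11 + 1 = 96 bp.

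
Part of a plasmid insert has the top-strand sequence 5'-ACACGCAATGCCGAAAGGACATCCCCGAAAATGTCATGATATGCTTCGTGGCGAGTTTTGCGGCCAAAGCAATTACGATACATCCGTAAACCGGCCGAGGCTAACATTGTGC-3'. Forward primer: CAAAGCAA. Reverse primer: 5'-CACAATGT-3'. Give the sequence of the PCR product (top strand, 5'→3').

The forward primer matches the template at positions 65–72.
Reverse complement of the reverse primer: ACATTGTG. This occurs on the top strand at positions 104–111.
The product is the template from position 65 through 111 (47 bp).

5'-CAAAGCAATTACGATACATCCGTAAACCGGCCGAGGCTAACATTGTG-3'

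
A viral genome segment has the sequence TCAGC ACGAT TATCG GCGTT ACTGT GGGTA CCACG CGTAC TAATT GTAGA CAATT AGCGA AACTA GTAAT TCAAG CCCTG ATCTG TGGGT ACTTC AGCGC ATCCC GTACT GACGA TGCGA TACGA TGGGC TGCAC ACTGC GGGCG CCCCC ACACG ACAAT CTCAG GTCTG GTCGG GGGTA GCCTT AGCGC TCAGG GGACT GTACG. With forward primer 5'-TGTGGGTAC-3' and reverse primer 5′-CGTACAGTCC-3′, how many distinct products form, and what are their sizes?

Two products: 183 bp, 122 bp

The forward primer TGTGGGTAC matches the top strand at positions 23–31, 84–92.
The reverse primer's reverse complement is GGACTGTACG, matching at positions 196–205.
Each forward site pairs with the reverse site to give a product ending at position 205: sizes 183, 122 bp.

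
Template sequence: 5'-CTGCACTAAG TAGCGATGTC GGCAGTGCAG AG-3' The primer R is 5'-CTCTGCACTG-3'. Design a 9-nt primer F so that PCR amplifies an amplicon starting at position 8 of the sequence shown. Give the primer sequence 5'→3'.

The reverse primer's reverse complement CAGTGCAGAG matches the template at positions 23–32; the product starts at position 8.
The forward primer is identical to the top strand over positions 8–16: AAGTAGCGA.

5'-AAGTAGCGA-3'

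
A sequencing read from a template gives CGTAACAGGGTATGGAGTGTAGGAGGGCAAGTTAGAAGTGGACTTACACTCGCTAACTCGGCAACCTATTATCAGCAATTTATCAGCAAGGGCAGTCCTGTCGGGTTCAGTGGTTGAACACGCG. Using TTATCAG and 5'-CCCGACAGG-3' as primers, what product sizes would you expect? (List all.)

The forward primer TTATCAG matches the top strand at positions 69–75, 80–86.
The reverse primer's reverse complement is CCTGTCGGG, matching at positions 97–105.
Each forward site pairs with the reverse site to give a product ending at position 105: sizes 37, 26 bp.

37 bp, 26 bp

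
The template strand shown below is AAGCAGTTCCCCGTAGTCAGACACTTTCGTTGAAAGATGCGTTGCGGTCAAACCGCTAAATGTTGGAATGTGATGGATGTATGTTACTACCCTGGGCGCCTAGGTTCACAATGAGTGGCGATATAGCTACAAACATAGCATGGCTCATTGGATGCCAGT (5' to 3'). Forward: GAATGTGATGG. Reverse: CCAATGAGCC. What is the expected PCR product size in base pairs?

The forward primer matches the template at positions 66–76.
Taking the reverse complement of CCAATGAGCC gives GGCTCATTGG, found at positions 142–151 on the template; the primer anneals here to the top strand with its 3' end pointing upstream.
Amplicon spans positions 66–151: 86 bp.

86 bp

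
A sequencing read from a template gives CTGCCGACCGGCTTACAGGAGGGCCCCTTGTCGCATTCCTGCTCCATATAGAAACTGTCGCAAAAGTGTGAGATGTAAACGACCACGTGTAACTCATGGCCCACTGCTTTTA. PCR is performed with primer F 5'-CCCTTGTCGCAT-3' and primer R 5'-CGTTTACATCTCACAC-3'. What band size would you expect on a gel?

Forward primer CCCTTGTCGCAT is found on the top strand at positions 25–36.
Taking the reverse complement of CGTTTACATCTCACAC gives GTGTGAGATGTAAACG, found at positions 66–81 on the template; the primer anneals here to the top strand with its 3' end pointing upstream.
The product runs from position 25 to position 81, so its length is 81 − 25 + 1 = 57 bp.

57 bp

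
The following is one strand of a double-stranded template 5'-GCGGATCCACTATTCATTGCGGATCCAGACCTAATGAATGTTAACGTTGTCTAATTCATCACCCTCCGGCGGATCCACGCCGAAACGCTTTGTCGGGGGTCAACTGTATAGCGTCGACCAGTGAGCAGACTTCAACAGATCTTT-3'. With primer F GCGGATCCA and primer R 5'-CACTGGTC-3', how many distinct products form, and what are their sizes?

The forward primer GCGGATCCA matches the top strand at positions 1–9, 19–27, 69–77.
The reverse primer's reverse complement is GACCAGTG, matching at positions 116–123.
Each forward site pairs with the reverse site to give a product ending at position 123: sizes 123, 105, 55 bp.

Three products: 123 bp, 105 bp, 55 bp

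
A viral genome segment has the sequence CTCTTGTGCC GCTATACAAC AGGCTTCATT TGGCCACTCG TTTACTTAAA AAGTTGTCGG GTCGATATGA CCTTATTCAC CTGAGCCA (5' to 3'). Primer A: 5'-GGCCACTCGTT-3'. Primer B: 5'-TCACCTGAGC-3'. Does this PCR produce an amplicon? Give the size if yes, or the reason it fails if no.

No product — both primers anneal to the same strand and extend in the same direction.

Primer A (GGCCACTCGTT) matches the top strand at positions 32–42 (3' end points downstream).
Primer B (TCACCTGAGC) also matches the top strand directly, at positions 77–86 — its reverse complement GCTCAGGTGA is not present.
Both primers anneal to the bottom strand with 3' ends pointing the same way, so neither can prime synthesis back toward the other.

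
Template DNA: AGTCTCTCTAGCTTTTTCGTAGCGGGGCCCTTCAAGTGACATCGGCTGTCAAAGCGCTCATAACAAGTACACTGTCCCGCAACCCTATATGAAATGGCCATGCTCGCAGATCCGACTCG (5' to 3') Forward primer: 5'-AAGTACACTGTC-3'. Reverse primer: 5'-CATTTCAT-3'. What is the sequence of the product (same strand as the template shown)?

5'-AAGTACACTGTCCCGCAACCCTATATGAAATG-3'

Forward primer AAGTACACTGTC is found on the top strand at positions 65–76.
Taking the reverse complement of CATTTCAT gives ATGAAATG, found at positions 89–96 on the template; the primer anneals here to the top strand with its 3' end pointing upstream.
The product is the template from position 65 through 96 (32 bp).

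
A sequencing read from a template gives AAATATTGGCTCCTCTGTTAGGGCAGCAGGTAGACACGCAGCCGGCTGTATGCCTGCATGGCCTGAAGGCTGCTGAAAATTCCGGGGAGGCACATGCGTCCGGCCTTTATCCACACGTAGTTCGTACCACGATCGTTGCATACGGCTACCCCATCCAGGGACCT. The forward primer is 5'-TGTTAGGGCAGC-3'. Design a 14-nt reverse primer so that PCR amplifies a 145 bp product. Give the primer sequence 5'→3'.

The forward primer binds at positions 16–27, so a 145 bp product ends at position 16 + 145 − 1 = 160.
The reverse primer anneals to the top strand over positions 147–160, i.e. to TACCCCATCCAGGG.
Its sequence written 5'→3' is the reverse complement: CCCTGGATGGGGTA.

5'-CCCTGGATGGGGTA-3'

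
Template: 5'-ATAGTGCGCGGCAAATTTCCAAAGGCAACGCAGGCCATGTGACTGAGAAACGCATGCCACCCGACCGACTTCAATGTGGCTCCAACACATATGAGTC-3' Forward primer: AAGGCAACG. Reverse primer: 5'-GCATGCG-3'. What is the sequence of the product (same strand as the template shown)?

5'-AAGGCAACGCAGGCCATGTGACTGAGAAACGCATGC-3'

Forward primer AAGGCAACG is found on the top strand at positions 22–30.
Taking the reverse complement of GCATGCG gives CGCATGC, found at positions 51–57 on the template; the primer anneals here to the top strand with its 3' end pointing upstream.
The product is the template from position 22 through 57 (36 bp).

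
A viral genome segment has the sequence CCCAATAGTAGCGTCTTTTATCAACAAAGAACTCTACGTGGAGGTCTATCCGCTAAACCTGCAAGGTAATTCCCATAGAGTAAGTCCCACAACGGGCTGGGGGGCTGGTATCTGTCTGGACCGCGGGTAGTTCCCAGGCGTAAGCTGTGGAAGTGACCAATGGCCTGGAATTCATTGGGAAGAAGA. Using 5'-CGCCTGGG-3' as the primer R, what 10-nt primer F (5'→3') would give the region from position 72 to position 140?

The reverse primer's reverse complement CCCAGGCG matches the template at positions 133–140; the product starts at position 72.
The forward primer is identical to the top strand over positions 72–81: CCCATAGAGT.

5'-CCCATAGAGT-3'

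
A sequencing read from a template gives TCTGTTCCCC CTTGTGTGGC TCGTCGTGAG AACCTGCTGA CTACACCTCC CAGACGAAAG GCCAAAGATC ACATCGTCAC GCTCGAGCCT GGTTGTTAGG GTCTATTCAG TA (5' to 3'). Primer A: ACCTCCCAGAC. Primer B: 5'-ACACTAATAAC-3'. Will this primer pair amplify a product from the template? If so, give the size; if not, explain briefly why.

Primer B (ACACTAATAAC) does not match the top strand, and its reverse complement GTTATTAGTGT does not match either.
With no annealing site for primer B, no amplification occurs.

No product — primer B has no binding site in the template.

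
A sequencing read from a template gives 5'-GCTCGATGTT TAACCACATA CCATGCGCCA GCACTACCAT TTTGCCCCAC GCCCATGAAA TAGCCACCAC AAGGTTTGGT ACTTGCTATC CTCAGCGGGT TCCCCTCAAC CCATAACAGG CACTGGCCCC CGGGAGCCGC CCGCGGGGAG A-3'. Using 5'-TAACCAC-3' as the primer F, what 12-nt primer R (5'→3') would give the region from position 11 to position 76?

5'-AACCTTGTGGTG-3'

The product's 3' end on the top strand is position 76.
The reverse primer anneals to the top strand over positions 65–76, i.e. to CACCACAAGGTT.
Its sequence written 5'→3' is the reverse complement: AACCTTGTGGTG.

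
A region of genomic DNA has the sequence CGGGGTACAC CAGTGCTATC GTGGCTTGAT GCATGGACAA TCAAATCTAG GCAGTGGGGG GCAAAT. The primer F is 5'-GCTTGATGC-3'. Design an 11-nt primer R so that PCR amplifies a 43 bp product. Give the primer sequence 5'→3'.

5'-ATTTGCCCCCC-3'

The forward primer binds at positions 24–32, so a 43 bp product ends at position 24 + 43 − 1 = 66.
The reverse primer anneals to the top strand over positions 56–66, i.e. to GGGGGGCAAAT.
Its sequence written 5'→3' is the reverse complement: ATTTGCCCCCC.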